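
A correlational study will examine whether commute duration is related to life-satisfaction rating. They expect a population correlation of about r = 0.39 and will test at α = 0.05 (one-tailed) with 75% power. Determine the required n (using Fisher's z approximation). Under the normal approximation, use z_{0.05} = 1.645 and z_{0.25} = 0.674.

Fisher's z: C = ½·ln((1+r)/(1−r)) = ½·ln(2.2787) = 0.4118.
n = ((z_{α} + z_β)/C)² + 3.
(1.645 + 0.674) / 0.4118 = 2.319 / 0.4118 = 5.631.
n = 5.631² + 3 = 31.71 + 3 = 34.7.
Round up.

n = 35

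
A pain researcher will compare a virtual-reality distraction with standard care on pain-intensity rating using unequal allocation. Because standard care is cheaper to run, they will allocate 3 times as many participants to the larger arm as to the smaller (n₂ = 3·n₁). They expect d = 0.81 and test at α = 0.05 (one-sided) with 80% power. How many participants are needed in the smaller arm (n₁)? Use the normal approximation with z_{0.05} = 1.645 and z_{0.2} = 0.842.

With allocation ratio k = n₂/n₁ = 3, Var(x̄₁−x̄₂) = σ²(1/n₁ + 1/(k·n₁)) = σ²·(k+1)/(k·n₁).
So n₁ = (1 + 1/k)·((z_{α} + z_β)/d)² = 1.333 × (2.487/0.81)².
n₁ = 1.333 × 9.43 = 12.6.
Round up: n₁ = 13, giving n₂ = 3 × 13 = 39.

n₁ = 13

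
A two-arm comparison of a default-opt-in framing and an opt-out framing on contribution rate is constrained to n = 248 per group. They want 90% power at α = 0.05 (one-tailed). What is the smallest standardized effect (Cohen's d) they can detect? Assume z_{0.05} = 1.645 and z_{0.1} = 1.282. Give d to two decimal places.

d_min ≈ 0.26

For two independent groups of n = 248 each: d_min = (z_{α} + z_β)·√(2/n).
z-sum = 1.645 + 1.282 = 2.927.
d_min = 2.927 × √(2/248) = 2.927 × 0.0898 = 0.263.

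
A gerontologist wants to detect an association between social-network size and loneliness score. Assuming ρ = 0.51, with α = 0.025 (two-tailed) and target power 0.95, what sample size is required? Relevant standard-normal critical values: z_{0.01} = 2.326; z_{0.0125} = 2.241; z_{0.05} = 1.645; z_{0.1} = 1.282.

n = 51

Fisher's z: C = ½·ln((1+r)/(1−r)) = ½·ln(3.0816) = 0.5627.
n = ((z_{α/2} + z_β)/C)² + 3.
(2.241 + 1.645) / 0.5627 = 3.886 / 0.5627 = 6.906.
n = 6.906² + 3 = 47.69 + 3 = 50.7.
Round up.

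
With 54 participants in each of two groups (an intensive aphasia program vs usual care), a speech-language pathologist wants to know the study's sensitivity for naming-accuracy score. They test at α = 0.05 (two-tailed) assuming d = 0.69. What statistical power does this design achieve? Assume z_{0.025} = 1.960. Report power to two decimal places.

power ≈ 0.95

For two equal groups, power = Φ(d·√(n/2) − z_{α/2}).
d·√(n/2) = 0.69 × √(54/2) = 0.69 × 5.196 = 3.585.
z_β = 3.585 − 1.960 = 1.625.
Power = Φ(1.625) = 0.948.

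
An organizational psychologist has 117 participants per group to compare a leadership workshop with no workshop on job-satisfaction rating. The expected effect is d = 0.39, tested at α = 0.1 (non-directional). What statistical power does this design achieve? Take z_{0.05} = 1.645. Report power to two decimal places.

power ≈ 0.91

For two equal groups, power = Φ(d·√(n/2) − z_{α/2}).
d·√(n/2) = 0.39 × √(117/2) = 0.39 × 7.649 = 2.983.
z_β = 2.983 − 1.645 = 1.338.
Power = Φ(1.338) = 0.910.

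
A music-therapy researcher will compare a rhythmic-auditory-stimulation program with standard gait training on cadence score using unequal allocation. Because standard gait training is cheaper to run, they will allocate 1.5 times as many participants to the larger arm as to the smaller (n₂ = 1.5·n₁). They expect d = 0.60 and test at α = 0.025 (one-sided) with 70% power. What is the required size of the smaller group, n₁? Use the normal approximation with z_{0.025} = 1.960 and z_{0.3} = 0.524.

With allocation ratio k = n₂/n₁ = 1.5, Var(x̄₁−x̄₂) = σ²(1/n₁ + 1/(k·n₁)) = σ²·(k+1)/(k·n₁).
So n₁ = (1 + 1/k)·((z_{α} + z_β)/d)² = 1.667 × (2.484/0.60)².
n₁ = 1.667 × 17.14 = 28.6.
Round up: n₁ = 29, giving n₂ = ⌈1.5 × 29⌉ = ⌈43.5⌉ = 44.

n₁ = 29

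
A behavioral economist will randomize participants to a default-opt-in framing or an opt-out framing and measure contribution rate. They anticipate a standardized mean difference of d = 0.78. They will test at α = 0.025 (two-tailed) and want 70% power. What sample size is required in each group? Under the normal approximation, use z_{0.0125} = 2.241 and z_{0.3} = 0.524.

For two independent groups with equal n: n = 2·((z_{α/2} + z_β) / d)².
z_{α/2} + z_β = 2.241 + 0.524 = 2.765.
n = 2 × (2.765 / 0.78)² = 2 × 3.545² = 2 × 12.57 = 25.1.
Round up to the next whole participant.

n = 26 per group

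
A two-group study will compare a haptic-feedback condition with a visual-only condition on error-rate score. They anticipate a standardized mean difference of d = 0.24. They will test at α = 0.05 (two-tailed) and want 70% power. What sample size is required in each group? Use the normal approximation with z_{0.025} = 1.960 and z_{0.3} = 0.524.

For two independent groups with equal n: n = 2·((z_{α/2} + z_β) / d)².
z_{α/2} + z_β = 1.960 + 0.524 = 2.484.
n = 2 × (2.484 / 0.24)² = 2 × 10.350² = 2 × 107.12 = 214.2.
Round up to the next whole participant.

n = 215 per group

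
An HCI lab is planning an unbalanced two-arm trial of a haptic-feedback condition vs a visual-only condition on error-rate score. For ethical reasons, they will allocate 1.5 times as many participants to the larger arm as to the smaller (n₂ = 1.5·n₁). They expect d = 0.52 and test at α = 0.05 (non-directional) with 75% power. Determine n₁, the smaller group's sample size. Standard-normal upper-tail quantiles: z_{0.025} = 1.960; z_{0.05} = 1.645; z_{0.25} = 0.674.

With allocation ratio k = n₂/n₁ = 1.5, Var(x̄₁−x̄₂) = σ²(1/n₁ + 1/(k·n₁)) = σ²·(k+1)/(k·n₁).
So n₁ = (1 + 1/k)·((z_{α/2} + z_β)/d)² = 1.667 × (2.634/0.52)².
n₁ = 1.667 × 25.66 = 42.8.
Round up: n₁ = 43, giving n₂ = ⌈1.5 × 43⌉ = ⌈64.5⌉ = 65.

n₁ = 43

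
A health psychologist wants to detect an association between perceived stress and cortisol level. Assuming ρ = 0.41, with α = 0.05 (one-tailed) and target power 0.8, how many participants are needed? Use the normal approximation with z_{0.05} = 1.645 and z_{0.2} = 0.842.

Fisher's z: C = ½·ln((1+r)/(1−r)) = ½·ln(2.3898) = 0.4356.
n = ((z_{α} + z_β)/C)² + 3.
(1.645 + 0.842) / 0.4356 = 2.487 / 0.4356 = 5.709.
n = 5.709² + 3 = 32.60 + 3 = 35.6.
Round up.

n = 36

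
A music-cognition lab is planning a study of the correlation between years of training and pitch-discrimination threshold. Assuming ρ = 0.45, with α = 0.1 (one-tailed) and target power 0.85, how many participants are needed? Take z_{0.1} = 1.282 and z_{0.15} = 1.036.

n = 26

Fisher's z: C = ½·ln((1+r)/(1−r)) = ½·ln(2.6364) = 0.4847.
n = ((z_{α} + z_β)/C)² + 3.
(1.282 + 1.036) / 0.4847 = 2.318 / 0.4847 = 4.782.
n = 4.782² + 3 = 22.87 + 3 = 25.9.
Round up.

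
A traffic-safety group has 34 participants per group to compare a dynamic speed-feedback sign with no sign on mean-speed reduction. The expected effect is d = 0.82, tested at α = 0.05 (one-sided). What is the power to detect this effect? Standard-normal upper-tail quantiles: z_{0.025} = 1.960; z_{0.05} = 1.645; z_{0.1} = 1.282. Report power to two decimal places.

power ≈ 0.96

For two equal groups, power = Φ(d·√(n/2) − z_{α}).
d·√(n/2) = 0.82 × √(34/2) = 0.82 × 4.123 = 3.381.
z_β = 3.381 − 1.645 = 1.736.
Power = Φ(1.736) = 0.959.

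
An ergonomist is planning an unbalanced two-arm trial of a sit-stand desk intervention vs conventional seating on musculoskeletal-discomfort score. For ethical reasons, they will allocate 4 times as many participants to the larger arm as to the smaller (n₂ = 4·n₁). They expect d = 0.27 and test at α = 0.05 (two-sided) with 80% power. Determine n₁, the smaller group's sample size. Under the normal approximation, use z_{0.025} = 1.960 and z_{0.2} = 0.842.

With allocation ratio k = n₂/n₁ = 4, Var(x̄₁−x̄₂) = σ²(1/n₁ + 1/(k·n₁)) = σ²·(k+1)/(k·n₁).
So n₁ = (1 + 1/k)·((z_{α/2} + z_β)/d)² = 1.250 × (2.802/0.27)².
n₁ = 1.250 × 107.70 = 134.6.
Round up: n₁ = 135, giving n₂ = 4 × 135 = 540.

n₁ = 135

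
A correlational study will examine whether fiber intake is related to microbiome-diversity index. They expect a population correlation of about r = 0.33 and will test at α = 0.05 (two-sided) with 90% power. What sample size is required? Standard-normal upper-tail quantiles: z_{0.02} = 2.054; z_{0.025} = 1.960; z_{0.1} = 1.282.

Fisher's z: C = ½·ln((1+r)/(1−r)) = ½·ln(1.9851) = 0.3428.
n = ((z_{α/2} + z_β)/C)² + 3.
(1.960 + 1.282) / 0.3428 = 3.242 / 0.3428 = 9.457.
n = 9.457² + 3 = 89.44 + 3 = 92.4.
Round up.

n = 93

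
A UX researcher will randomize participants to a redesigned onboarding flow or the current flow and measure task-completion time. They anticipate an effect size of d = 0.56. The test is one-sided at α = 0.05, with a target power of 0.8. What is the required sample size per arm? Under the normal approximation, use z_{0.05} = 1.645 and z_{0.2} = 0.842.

For two independent groups with equal n: n = 2·((z_{α} + z_β) / d)².
z_{α} + z_β = 1.645 + 0.842 = 2.487.
n = 2 × (2.487 / 0.56)² = 2 × 4.441² = 2 × 19.72 = 39.4.
Round up to the next whole participant.

n = 40 per group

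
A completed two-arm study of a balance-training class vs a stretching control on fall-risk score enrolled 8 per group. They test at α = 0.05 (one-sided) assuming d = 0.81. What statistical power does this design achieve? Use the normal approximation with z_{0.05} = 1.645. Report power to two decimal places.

power ≈ 0.49

For two equal groups, power = Φ(d·√(n/2) − z_{α}).
d·√(n/2) = 0.81 × √(8/2) = 0.81 × 2.000 = 1.620.
z_β = 1.620 − 1.645 = -0.025.
Power = Φ(-0.025) = 0.490.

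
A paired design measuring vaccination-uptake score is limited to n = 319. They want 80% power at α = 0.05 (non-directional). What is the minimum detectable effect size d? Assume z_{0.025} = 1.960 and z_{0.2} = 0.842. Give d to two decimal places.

d_min ≈ 0.16

For a single sample (or paired design) of n = 319: d_min = (z_{α/2} + z_β)/√n.
z-sum = 1.960 + 0.842 = 2.802.
d_min = 2.802 / √319 = 2.802 / 17.861 = 0.157.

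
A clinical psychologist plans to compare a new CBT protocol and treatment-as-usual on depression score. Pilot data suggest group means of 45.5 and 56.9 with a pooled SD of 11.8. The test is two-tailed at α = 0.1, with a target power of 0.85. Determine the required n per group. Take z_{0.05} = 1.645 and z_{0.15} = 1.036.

Cohen's d = |M₁ − M₂| / SD_pooled = |45.5 − 56.9| / 11.8 = 11.4 / 11.8 = 0.966.
For two independent groups with equal n: n = 2·((z_{α/2} + z_β) / d)².
z_{α/2} + z_β = 1.645 + 1.036 = 2.681.
n = 2 × (2.681 / 0.966)² = 2 × 2.775² = 2 × 7.70 = 15.4.
Round up to the next whole participant.

n = 16 per group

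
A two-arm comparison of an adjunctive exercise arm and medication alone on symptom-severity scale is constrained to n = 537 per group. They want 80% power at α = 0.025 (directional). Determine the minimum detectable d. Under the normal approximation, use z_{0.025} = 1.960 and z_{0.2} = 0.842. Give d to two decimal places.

For two independent groups of n = 537 each: d_min = (z_{α} + z_β)·√(2/n).
z-sum = 1.960 + 0.842 = 2.802.
d_min = 2.802 × √(2/537) = 2.802 × 0.0610 = 0.171.

d_min ≈ 0.17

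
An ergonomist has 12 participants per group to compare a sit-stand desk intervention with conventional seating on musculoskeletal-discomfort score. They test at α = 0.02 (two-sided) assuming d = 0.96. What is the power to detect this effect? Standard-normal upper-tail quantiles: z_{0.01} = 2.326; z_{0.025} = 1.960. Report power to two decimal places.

For two equal groups, power = Φ(d·√(n/2) − z_{α/2}).
d·√(n/2) = 0.96 × √(12/2) = 0.96 × 2.449 = 2.352.
z_β = 2.352 − 2.326 = 0.026.
Power = Φ(0.026) = 0.510.

power ≈ 0.51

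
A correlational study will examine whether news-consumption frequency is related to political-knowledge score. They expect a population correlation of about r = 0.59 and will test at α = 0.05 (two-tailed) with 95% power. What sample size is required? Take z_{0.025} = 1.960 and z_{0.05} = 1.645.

n = 32

Fisher's z: C = ½·ln((1+r)/(1−r)) = ½·ln(3.8780) = 0.6777.
n = ((z_{α/2} + z_β)/C)² + 3.
(1.960 + 1.645) / 0.6777 = 3.605 / 0.6777 = 5.319.
n = 5.319² + 3 = 28.30 + 3 = 31.3.
Round up.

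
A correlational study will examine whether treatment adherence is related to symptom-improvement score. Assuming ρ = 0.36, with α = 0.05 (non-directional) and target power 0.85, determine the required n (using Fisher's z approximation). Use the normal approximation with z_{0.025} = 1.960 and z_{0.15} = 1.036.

n = 67

Fisher's z: C = ½·ln((1+r)/(1−r)) = ½·ln(2.1250) = 0.3769.
n = ((z_{α/2} + z_β)/C)² + 3.
(1.960 + 1.036) / 0.3769 = 2.996 / 0.3769 = 7.949.
n = 7.949² + 3 = 63.19 + 3 = 66.2.
Round up.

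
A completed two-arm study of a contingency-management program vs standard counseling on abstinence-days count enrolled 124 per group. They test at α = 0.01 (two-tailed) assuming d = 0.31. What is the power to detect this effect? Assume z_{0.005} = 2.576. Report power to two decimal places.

For two equal groups, power = Φ(d·√(n/2) − z_{α/2}).
d·√(n/2) = 0.31 × √(124/2) = 0.31 × 7.874 = 2.441.
z_β = 2.441 − 2.576 = -0.135.
Power = Φ(-0.135) = 0.446.

power ≈ 0.45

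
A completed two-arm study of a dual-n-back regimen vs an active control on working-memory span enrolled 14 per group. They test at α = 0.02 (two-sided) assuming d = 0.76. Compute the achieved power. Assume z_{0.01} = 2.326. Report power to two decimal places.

power ≈ 0.38

For two equal groups, power = Φ(d·√(n/2) − z_{α/2}).
d·√(n/2) = 0.76 × √(14/2) = 0.76 × 2.646 = 2.011.
z_β = 2.011 − 2.326 = -0.315.
Power = Φ(-0.315) = 0.376.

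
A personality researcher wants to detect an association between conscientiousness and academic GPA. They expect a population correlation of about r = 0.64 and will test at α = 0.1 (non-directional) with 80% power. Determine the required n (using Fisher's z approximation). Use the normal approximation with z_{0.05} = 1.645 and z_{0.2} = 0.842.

n = 14

Fisher's z: C = ½·ln((1+r)/(1−r)) = ½·ln(4.5556) = 0.7582.
n = ((z_{α/2} + z_β)/C)² + 3.
(1.645 + 0.842) / 0.7582 = 2.487 / 0.7582 = 3.280.
n = 3.280² + 3 = 10.76 + 3 = 13.8.
Round up.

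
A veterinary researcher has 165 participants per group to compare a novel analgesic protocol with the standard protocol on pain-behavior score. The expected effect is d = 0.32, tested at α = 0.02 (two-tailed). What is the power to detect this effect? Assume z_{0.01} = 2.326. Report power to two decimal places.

power ≈ 0.72

For two equal groups, power = Φ(d·√(n/2) − z_{α/2}).
d·√(n/2) = 0.32 × √(165/2) = 0.32 × 9.083 = 2.907.
z_β = 2.907 − 2.326 = 0.581.
Power = Φ(0.581) = 0.719.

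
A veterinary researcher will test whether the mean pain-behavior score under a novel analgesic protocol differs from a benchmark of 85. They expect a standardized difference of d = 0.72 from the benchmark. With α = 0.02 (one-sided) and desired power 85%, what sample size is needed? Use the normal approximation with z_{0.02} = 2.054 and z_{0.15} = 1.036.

n = 19

For a one-sample test: n = ((z_{α} + z_β) / d)².
z_{α} + z_β = 2.054 + 1.036 = 3.090.
n = (3.090 / 0.72)² = 4.292² = 18.42.
Round up.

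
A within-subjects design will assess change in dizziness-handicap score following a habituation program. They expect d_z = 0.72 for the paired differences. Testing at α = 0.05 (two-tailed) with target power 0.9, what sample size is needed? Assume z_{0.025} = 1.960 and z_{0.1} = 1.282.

n = 21 pairs

For a paired (one-sample on differences) test: n = ((z_{α/2} + z_β) / d)².
z_{α/2} + z_β = 1.960 + 1.282 = 3.242.
n = (3.242 / 0.72)² = 4.503² = 20.28.
Round up.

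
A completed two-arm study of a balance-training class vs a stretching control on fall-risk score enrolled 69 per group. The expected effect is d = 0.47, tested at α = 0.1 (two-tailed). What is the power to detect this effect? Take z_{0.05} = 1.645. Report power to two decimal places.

For two equal groups, power = Φ(d·√(n/2) − z_{α/2}).
d·√(n/2) = 0.47 × √(69/2) = 0.47 × 5.874 = 2.761.
z_β = 2.761 − 1.645 = 1.116.
Power = Φ(1.116) = 0.868.

power ≈ 0.87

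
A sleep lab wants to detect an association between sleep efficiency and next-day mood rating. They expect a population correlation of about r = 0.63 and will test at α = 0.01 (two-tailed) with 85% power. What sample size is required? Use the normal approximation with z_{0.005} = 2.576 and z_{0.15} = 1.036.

n = 27

Fisher's z: C = ½·ln((1+r)/(1−r)) = ½·ln(4.4054) = 0.7414.
n = ((z_{α/2} + z_β)/C)² + 3.
(2.576 + 1.036) / 0.7414 = 3.612 / 0.7414 = 4.872.
n = 4.872² + 3 = 23.74 + 3 = 26.7.
Round up.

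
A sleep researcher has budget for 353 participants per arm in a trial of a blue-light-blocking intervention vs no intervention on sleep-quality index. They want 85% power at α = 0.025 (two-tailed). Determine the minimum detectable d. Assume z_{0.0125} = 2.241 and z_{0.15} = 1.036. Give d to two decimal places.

d_min ≈ 0.25

For two independent groups of n = 353 each: d_min = (z_{α/2} + z_β)·√(2/n).
z-sum = 2.241 + 1.036 = 3.277.
d_min = 3.277 × √(2/353) = 3.277 × 0.0753 = 0.247.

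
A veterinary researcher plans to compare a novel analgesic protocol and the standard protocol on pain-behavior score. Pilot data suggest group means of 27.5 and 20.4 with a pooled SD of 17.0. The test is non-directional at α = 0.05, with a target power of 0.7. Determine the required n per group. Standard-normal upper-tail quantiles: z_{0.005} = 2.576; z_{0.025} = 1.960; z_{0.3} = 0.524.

n = 71 per group

Cohen's d = |M₁ − M₂| / SD_pooled = |27.5 − 20.4| / 17.0 = 7.1 / 17.0 = 0.418.
For two independent groups with equal n: n = 2·((z_{α/2} + z_β) / d)².
z_{α/2} + z_β = 1.960 + 0.524 = 2.484.
n = 2 × (2.484 / 0.418)² = 2 × 5.943² = 2 × 35.31 = 70.6.
Round up to the next whole participant.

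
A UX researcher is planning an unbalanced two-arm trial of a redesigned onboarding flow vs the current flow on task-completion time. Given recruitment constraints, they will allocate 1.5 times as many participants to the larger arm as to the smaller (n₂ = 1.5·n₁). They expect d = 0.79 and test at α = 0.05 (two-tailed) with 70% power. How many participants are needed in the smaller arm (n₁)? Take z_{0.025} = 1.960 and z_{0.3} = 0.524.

With allocation ratio k = n₂/n₁ = 1.5, Var(x̄₁−x̄₂) = σ²(1/n₁ + 1/(k·n₁)) = σ²·(k+1)/(k·n₁).
So n₁ = (1 + 1/k)·((z_{α/2} + z_β)/d)² = 1.667 × (2.484/0.79)².
n₁ = 1.667 × 9.89 = 16.5.
Round up: n₁ = 17, giving n₂ = ⌈1.5 × 17⌉ = ⌈25.5⌉ = 26.

n₁ = 17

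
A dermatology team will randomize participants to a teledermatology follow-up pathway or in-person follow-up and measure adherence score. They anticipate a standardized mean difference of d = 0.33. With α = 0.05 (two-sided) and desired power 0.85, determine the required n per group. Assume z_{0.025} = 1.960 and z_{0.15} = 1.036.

For two independent groups with equal n: n = 2·((z_{α/2} + z_β) / d)².
z_{α/2} + z_β = 1.960 + 1.036 = 2.996.
n = 2 × (2.996 / 0.33)² = 2 × 9.079² = 2 × 82.42 = 164.8.
Round up to the next whole participant.

n = 165 per group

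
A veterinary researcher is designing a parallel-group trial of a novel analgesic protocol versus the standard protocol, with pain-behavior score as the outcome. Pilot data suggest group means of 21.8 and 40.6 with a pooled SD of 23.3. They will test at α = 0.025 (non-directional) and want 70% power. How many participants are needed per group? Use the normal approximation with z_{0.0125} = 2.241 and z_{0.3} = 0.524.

n = 24 per group

Cohen's d = |M₁ − M₂| / SD_pooled = |21.8 − 40.6| / 23.3 = 18.8 / 23.3 = 0.807.
For two independent groups with equal n: n = 2·((z_{α/2} + z_β) / d)².
z_{α/2} + z_β = 2.241 + 0.524 = 2.765.
n = 2 × (2.765 / 0.807)² = 2 × 3.426² = 2 × 11.74 = 23.5.
Round up to the next whole participant.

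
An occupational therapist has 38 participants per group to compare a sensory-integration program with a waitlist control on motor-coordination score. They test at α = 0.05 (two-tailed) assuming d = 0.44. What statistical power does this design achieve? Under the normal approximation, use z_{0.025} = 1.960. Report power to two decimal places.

For two equal groups, power = Φ(d·√(n/2) − z_{α/2}).
d·√(n/2) = 0.44 × √(38/2) = 0.44 × 4.359 = 1.918.
z_β = 1.918 − 1.960 = -0.042.
Power = Φ(-0.042) = 0.483.

power ≈ 0.48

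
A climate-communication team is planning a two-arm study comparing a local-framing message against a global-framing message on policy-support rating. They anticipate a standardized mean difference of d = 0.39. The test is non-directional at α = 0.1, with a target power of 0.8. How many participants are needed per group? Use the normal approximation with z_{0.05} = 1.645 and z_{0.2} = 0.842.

n = 82 per group

For two independent groups with equal n: n = 2·((z_{α/2} + z_β) / d)².
z_{α/2} + z_β = 1.645 + 0.842 = 2.487.
n = 2 × (2.487 / 0.39)² = 2 × 6.377² = 2 × 40.67 = 81.3.
Round up to the next whole participant.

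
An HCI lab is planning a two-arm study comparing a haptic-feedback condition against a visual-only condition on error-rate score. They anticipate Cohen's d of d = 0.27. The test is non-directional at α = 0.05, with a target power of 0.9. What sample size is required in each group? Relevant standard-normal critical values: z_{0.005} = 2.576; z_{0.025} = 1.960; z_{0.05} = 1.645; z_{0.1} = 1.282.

For two independent groups with equal n: n = 2·((z_{α/2} + z_β) / d)².
z_{α/2} + z_β = 1.960 + 1.282 = 3.242.
n = 2 × (3.242 / 0.27)² = 2 × 12.007² = 2 × 144.18 = 288.4.
Round up to the next whole participant.

n = 289 per group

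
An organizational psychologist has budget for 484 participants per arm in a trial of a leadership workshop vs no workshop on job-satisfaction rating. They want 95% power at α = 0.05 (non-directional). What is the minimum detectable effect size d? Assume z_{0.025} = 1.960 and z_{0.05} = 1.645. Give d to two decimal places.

For two independent groups of n = 484 each: d_min = (z_{α/2} + z_β)·√(2/n).
z-sum = 1.960 + 1.645 = 3.605.
d_min = 3.605 × √(2/484) = 3.605 × 0.0643 = 0.232.

d_min ≈ 0.23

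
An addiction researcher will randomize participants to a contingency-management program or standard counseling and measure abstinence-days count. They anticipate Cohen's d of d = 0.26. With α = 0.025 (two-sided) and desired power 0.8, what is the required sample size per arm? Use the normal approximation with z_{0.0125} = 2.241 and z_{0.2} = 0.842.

n = 282 per group

For two independent groups with equal n: n = 2·((z_{α/2} + z_β) / d)².
z_{α/2} + z_β = 2.241 + 0.842 = 3.083.
n = 2 × (3.083 / 0.26)² = 2 × 11.858² = 2 × 140.60 = 281.2.
Round up to the next whole participant.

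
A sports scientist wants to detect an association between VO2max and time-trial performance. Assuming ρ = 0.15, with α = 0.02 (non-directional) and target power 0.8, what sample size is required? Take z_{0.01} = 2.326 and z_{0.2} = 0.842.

n = 443

Fisher's z: C = ½·ln((1+r)/(1−r)) = ½·ln(1.3529) = 0.1511.
n = ((z_{α/2} + z_β)/C)² + 3.
(2.326 + 0.842) / 0.1511 = 3.168 / 0.1511 = 20.966.
n = 20.966² + 3 = 439.58 + 3 = 442.6.
Round up.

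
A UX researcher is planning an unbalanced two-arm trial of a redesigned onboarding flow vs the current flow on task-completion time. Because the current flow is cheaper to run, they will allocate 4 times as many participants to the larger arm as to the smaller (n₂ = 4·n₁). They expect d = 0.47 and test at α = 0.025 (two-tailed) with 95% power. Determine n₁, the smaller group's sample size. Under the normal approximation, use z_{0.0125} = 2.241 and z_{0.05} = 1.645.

n₁ = 86

With allocation ratio k = n₂/n₁ = 4, Var(x̄₁−x̄₂) = σ²(1/n₁ + 1/(k·n₁)) = σ²·(k+1)/(k·n₁).
So n₁ = (1 + 1/k)·((z_{α/2} + z_β)/d)² = 1.250 × (3.886/0.47)².
n₁ = 1.250 × 68.36 = 85.5.
Round up: n₁ = 86, giving n₂ = 4 × 86 = 344.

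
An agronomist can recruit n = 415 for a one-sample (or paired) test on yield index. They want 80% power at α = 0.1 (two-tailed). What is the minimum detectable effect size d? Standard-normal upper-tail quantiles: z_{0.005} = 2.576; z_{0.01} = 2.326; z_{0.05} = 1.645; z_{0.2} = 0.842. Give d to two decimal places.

d_min ≈ 0.12

For a single sample (or paired design) of n = 415: d_min = (z_{α/2} + z_β)/√n.
z-sum = 1.645 + 0.842 = 2.487.
d_min = 2.487 / √415 = 2.487 / 20.372 = 0.122.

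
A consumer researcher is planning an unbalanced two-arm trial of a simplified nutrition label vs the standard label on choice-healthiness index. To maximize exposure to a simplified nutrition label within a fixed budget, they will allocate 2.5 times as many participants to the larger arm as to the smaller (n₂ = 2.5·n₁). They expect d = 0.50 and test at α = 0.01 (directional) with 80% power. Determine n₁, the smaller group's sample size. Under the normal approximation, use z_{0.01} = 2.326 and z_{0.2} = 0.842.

n₁ = 57

With allocation ratio k = n₂/n₁ = 2.5, Var(x̄₁−x̄₂) = σ²(1/n₁ + 1/(k·n₁)) = σ²·(k+1)/(k·n₁).
So n₁ = (1 + 1/k)·((z_{α} + z_β)/d)² = 1.400 × (3.168/0.50)².
n₁ = 1.400 × 40.14 = 56.2.
Round up: n₁ = 57, giving n₂ = ⌈2.5 × 57⌉ = ⌈142.5⌉ = 143.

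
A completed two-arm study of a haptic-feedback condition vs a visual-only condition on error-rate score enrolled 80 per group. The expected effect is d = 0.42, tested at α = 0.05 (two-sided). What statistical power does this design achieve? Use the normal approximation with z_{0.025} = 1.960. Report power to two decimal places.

power ≈ 0.76

For two equal groups, power = Φ(d·√(n/2) − z_{α/2}).
d·√(n/2) = 0.42 × √(80/2) = 0.42 × 6.325 = 2.656.
z_β = 2.656 − 1.960 = 0.696.
Power = Φ(0.696) = 0.757.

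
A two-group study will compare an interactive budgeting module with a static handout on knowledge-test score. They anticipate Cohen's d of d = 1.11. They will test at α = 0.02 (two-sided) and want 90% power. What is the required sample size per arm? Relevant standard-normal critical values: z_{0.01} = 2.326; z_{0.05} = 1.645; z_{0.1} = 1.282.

For two independent groups with equal n: n = 2·((z_{α/2} + z_β) / d)².
z_{α/2} + z_β = 2.326 + 1.282 = 3.608.
n = 2 × (3.608 / 1.11)² = 2 × 3.250² = 2 × 10.57 = 21.1.
Round up to the next whole participant.

n = 22 per group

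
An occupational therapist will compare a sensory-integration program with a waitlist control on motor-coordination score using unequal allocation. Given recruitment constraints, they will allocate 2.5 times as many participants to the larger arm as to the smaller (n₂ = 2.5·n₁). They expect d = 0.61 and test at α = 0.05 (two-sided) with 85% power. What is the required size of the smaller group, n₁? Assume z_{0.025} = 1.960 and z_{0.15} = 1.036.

n₁ = 34

With allocation ratio k = n₂/n₁ = 2.5, Var(x̄₁−x̄₂) = σ²(1/n₁ + 1/(k·n₁)) = σ²·(k+1)/(k·n₁).
So n₁ = (1 + 1/k)·((z_{α/2} + z_β)/d)² = 1.400 × (2.996/0.61)².
n₁ = 1.400 × 24.12 = 33.8.
Round up: n₁ = 34, giving n₂ = 2.5 × 34 = 85.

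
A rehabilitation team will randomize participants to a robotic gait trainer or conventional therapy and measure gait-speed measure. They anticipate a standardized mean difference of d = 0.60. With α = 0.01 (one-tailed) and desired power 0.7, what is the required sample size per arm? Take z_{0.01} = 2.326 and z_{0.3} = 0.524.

n = 46 per group

For two independent groups with equal n: n = 2·((z_{α} + z_β) / d)².
z_{α} + z_β = 2.326 + 0.524 = 2.850.
n = 2 × (2.850 / 0.60)² = 2 × 4.750² = 2 × 22.56 = 45.1.
Round up to the next whole participant.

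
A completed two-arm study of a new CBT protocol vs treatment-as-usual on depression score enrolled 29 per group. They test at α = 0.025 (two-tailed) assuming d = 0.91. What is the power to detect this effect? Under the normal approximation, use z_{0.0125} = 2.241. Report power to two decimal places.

For two equal groups, power = Φ(d·√(n/2) − z_{α/2}).
d·√(n/2) = 0.91 × √(29/2) = 0.91 × 3.808 = 3.465.
z_β = 3.465 − 2.241 = 1.224.
Power = Φ(1.224) = 0.890.

power ≈ 0.89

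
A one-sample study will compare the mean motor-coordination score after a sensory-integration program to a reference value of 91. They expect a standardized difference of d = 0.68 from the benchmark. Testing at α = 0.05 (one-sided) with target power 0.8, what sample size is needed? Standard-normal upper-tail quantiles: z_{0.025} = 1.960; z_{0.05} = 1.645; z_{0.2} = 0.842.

For a one-sample test: n = ((z_{α} + z_β) / d)².
z_{α} + z_β = 1.645 + 0.842 = 2.487.
n = (2.487 / 0.68)² = 3.657² = 13.38.
Round up.

n = 14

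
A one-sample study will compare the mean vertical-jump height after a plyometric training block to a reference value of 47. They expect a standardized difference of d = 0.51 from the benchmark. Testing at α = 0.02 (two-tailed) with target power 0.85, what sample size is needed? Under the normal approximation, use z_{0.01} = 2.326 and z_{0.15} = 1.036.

For a one-sample test: n = ((z_{α/2} + z_β) / d)².
z_{α/2} + z_β = 2.326 + 1.036 = 3.362.
n = (3.362 / 0.51)² = 6.592² = 43.46.
Round up.

n = 44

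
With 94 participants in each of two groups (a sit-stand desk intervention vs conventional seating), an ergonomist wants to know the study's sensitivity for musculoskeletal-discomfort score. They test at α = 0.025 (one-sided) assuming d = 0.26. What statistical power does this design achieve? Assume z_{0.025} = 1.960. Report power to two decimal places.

For two equal groups, power = Φ(d·√(n/2) − z_{α}).
d·√(n/2) = 0.26 × √(94/2) = 0.26 × 6.856 = 1.782.
z_β = 1.782 − 1.960 = -0.178.
Power = Φ(-0.178) = 0.430.

power ≈ 0.43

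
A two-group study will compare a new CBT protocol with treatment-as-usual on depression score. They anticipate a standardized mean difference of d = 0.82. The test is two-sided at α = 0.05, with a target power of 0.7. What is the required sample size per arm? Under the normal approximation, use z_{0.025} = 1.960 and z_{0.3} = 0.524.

For two independent groups with equal n: n = 2·((z_{α/2} + z_β) / d)².
z_{α/2} + z_β = 1.960 + 0.524 = 2.484.
n = 2 × (2.484 / 0.82)² = 2 × 3.029² = 2 × 9.18 = 18.4.
Round up to the next whole participant.

n = 19 per group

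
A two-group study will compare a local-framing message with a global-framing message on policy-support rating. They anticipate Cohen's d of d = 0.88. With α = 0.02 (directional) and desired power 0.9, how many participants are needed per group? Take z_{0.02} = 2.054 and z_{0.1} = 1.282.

n = 29 per group

For two independent groups with equal n: n = 2·((z_{α} + z_β) / d)².
z_{α} + z_β = 2.054 + 1.282 = 3.336.
n = 2 × (3.336 / 0.88)² = 2 × 3.791² = 2 × 14.37 = 28.7.
Round up to the next whole participant.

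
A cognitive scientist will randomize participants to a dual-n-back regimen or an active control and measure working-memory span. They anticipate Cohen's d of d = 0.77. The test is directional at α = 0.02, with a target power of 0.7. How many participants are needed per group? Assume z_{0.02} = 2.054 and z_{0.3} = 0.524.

n = 23 per group

For two independent groups with equal n: n = 2·((z_{α} + z_β) / d)².
z_{α} + z_β = 2.054 + 0.524 = 2.578.
n = 2 × (2.578 / 0.77)² = 2 × 3.348² = 2 × 11.21 = 22.4.
Round up to the next whole participant.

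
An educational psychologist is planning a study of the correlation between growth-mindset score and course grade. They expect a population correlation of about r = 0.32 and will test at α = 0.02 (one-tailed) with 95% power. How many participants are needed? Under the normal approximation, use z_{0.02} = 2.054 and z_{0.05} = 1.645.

Fisher's z: C = ½·ln((1+r)/(1−r)) = ½·ln(1.9412) = 0.3316.
n = ((z_{α} + z_β)/C)² + 3.
(2.054 + 1.645) / 0.3316 = 3.699 / 0.3316 = 11.155.
n = 11.155² + 3 = 124.43 + 3 = 127.4.
Round up.

n = 128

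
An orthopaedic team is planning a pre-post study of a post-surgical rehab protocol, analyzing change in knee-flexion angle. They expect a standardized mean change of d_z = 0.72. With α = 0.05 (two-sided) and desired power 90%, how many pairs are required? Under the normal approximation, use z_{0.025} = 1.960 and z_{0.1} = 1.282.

n = 21 pairs

For a paired (one-sample on differences) test: n = ((z_{α/2} + z_β) / d)².
z_{α/2} + z_β = 1.960 + 1.282 = 3.242.
n = (3.242 / 0.72)² = 4.503² = 20.28.
Round up.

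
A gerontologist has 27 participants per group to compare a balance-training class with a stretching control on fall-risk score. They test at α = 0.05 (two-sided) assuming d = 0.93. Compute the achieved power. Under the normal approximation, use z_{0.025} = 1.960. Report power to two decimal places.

power ≈ 0.93

For two equal groups, power = Φ(d·√(n/2) − z_{α/2}).
d·√(n/2) = 0.93 × √(27/2) = 0.93 × 3.674 = 3.417.
z_β = 3.417 − 1.960 = 1.457.
Power = Φ(1.457) = 0.927.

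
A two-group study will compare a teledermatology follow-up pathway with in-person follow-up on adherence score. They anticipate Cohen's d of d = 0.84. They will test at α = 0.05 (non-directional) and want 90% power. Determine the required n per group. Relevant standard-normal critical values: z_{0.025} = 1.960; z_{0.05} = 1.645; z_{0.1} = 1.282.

n = 30 per group

For two independent groups with equal n: n = 2·((z_{α/2} + z_β) / d)².
z_{α/2} + z_β = 1.960 + 1.282 = 3.242.
n = 2 × (3.242 / 0.84)² = 2 × 3.860² = 2 × 14.90 = 29.8.
Round up to the next whole participant.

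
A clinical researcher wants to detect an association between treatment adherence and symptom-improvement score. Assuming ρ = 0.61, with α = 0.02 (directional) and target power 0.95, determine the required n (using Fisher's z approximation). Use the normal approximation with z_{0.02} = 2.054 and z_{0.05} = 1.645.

Fisher's z: C = ½·ln((1+r)/(1−r)) = ½·ln(4.1282) = 0.7089.
n = ((z_{α} + z_β)/C)² + 3.
(2.054 + 1.645) / 0.7089 = 3.699 / 0.7089 = 5.218.
n = 5.218² + 3 = 27.23 + 3 = 30.2.
Round up.

n = 31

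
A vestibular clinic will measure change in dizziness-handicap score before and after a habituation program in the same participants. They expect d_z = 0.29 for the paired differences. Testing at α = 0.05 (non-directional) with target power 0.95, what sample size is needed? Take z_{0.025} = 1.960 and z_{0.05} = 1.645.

For a paired (one-sample on differences) test: n = ((z_{α/2} + z_β) / d)².
z_{α/2} + z_β = 1.960 + 1.645 = 3.605.
n = (3.605 / 0.29)² = 12.431² = 154.53.
Round up.

n = 155 pairs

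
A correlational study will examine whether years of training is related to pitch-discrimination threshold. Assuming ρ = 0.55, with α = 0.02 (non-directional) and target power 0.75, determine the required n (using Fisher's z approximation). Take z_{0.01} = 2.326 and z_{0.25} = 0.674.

n = 27

Fisher's z: C = ½·ln((1+r)/(1−r)) = ½·ln(3.4444) = 0.6184.
n = ((z_{α/2} + z_β)/C)² + 3.
(2.326 + 0.674) / 0.6184 = 3.000 / 0.6184 = 4.851.
n = 4.851² + 3 = 23.53 + 3 = 26.5.
Round up.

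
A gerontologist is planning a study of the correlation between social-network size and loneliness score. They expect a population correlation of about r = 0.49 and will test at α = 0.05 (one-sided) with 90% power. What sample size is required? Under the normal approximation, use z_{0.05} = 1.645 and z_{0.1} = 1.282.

n = 33

Fisher's z: C = ½·ln((1+r)/(1−r)) = ½·ln(2.9216) = 0.5361.
n = ((z_{α} + z_β)/C)² + 3.
(1.645 + 1.282) / 0.5361 = 2.927 / 0.5361 = 5.460.
n = 5.460² + 3 = 29.81 + 3 = 32.8.
Round up.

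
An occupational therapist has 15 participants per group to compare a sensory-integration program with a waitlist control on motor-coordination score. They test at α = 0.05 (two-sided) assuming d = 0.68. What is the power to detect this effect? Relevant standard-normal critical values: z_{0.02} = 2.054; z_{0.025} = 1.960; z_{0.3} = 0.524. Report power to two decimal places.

For two equal groups, power = Φ(d·√(n/2) − z_{α/2}).
d·√(n/2) = 0.68 × √(15/2) = 0.68 × 2.739 = 1.862.
z_β = 1.862 − 1.960 = -0.098.
Power = Φ(-0.098) = 0.461.

power ≈ 0.46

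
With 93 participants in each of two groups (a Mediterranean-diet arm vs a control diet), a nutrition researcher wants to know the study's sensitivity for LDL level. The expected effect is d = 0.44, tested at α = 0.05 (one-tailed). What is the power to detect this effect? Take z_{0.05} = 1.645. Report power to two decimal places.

power ≈ 0.91

For two equal groups, power = Φ(d·√(n/2) − z_{α}).
d·√(n/2) = 0.44 × √(93/2) = 0.44 × 6.819 = 3.000.
z_β = 3.000 − 1.645 = 1.355.
Power = Φ(1.355) = 0.912.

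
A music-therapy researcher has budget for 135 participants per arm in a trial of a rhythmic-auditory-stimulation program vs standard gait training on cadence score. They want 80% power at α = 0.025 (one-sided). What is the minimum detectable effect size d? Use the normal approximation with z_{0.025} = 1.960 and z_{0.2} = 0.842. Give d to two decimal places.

d_min ≈ 0.34

For two independent groups of n = 135 each: d_min = (z_{α} + z_β)·√(2/n).
z-sum = 1.960 + 0.842 = 2.802.
d_min = 2.802 × √(2/135) = 2.802 × 0.1217 = 0.341.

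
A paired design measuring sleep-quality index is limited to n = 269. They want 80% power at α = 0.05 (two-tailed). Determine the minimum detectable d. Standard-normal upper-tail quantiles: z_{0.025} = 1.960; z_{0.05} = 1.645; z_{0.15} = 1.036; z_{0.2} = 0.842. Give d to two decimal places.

For a single sample (or paired design) of n = 269: d_min = (z_{α/2} + z_β)/√n.
z-sum = 1.960 + 0.842 = 2.802.
d_min = 2.802 / √269 = 2.802 / 16.401 = 0.171.

d_min ≈ 0.17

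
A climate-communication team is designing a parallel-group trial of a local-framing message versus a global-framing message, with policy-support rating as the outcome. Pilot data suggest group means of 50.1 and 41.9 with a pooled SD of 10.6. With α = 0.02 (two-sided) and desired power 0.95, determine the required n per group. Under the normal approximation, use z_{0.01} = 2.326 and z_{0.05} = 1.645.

n = 53 per group

Cohen's d = |M₁ − M₂| / SD_pooled = |50.1 − 41.9| / 10.6 = 8.2 / 10.6 = 0.774.
For two independent groups with equal n: n = 2·((z_{α/2} + z_β) / d)².
z_{α/2} + z_β = 2.326 + 1.645 = 3.971.
n = 2 × (3.971 / 0.774)² = 2 × 5.130² = 2 × 26.32 = 52.6.
Round up to the next whole participant.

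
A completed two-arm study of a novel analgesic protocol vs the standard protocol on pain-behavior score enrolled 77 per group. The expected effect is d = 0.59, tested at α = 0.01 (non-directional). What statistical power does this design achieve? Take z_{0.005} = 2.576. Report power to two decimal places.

For two equal groups, power = Φ(d·√(n/2) − z_{α/2}).
d·√(n/2) = 0.59 × √(77/2) = 0.59 × 6.205 = 3.661.
z_β = 3.661 − 2.576 = 1.085.
Power = Φ(1.085) = 0.861.

power ≈ 0.86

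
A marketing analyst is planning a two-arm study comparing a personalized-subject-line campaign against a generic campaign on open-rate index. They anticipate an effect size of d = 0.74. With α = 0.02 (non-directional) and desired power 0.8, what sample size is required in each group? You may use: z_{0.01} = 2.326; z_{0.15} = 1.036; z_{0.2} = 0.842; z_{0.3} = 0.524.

n = 37 per group

For two independent groups with equal n: n = 2·((z_{α/2} + z_β) / d)².
z_{α/2} + z_β = 2.326 + 0.842 = 3.168.
n = 2 × (3.168 / 0.74)² = 2 × 4.281² = 2 × 18.33 = 36.7.
Round up to the next whole participant.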